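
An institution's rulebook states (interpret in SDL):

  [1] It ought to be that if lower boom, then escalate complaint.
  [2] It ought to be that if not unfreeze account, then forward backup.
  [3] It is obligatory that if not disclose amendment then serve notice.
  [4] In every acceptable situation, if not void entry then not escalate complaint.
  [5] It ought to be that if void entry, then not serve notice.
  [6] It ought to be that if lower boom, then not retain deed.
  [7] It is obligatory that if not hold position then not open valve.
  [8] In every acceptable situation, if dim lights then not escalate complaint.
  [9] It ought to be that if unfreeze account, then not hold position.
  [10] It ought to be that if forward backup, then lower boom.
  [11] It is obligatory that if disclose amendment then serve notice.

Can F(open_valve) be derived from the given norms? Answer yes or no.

By case analysis on disclose_amendment: premise 11 gives O(disclose_amendment → serve_notice) and premise 3 gives O(¬disclose_amendment → serve_notice), so O(serve_notice) either way.
Premise 5 is O(void_entry → ¬serve_notice); contrapositively O(serve_notice → ¬void_entry). Since O(serve_notice) holds, K gives O(¬void_entry).
Premise 4 is O(¬void_entry → ¬escalate_complaint); since O(¬void_entry), deontic closure gives O(¬escalate_complaint).
Premise 1, O(lower_boom → escalate_complaint), contraposes to O(¬escalate_complaint → ¬lower_boom); with O(¬escalate_complaint) we get O(¬lower_boom).
Premise 10, O(forward_backup → lower_boom), contraposes to O(¬lower_boom → ¬forward_backup); with O(¬lower_boom) we get O(¬forward_backup).
Premise 2, O(¬unfreeze_account → forward_backup), contraposes to O(¬forward_backup → unfreeze_account); with O(¬forward_backup) we get O(unfreeze_account).
From O(unfreeze_account) and premise 9, O(unfreeze_account → ¬hold_position), we obtain O(¬hold_position).
Premise 7 is O(¬hold_position → ¬open_valve); since O(¬hold_position), deontic closure gives O(¬open_valve).
Premises 6, 8 do not contribute to this derivation.
So O(¬open_valve) holds, i.e. F(open_valve). The claim follows.

Yes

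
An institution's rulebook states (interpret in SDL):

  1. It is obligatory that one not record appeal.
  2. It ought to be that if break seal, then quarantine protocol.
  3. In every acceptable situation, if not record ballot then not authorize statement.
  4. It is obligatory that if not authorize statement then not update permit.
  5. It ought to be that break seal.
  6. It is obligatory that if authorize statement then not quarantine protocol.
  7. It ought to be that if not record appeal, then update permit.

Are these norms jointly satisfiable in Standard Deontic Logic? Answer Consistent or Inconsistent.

Inconsistent

Premise 5 states O(break_seal) outright.
Applying K to premise 2 (O(break_seal → quarantine_protocol)) and O(break_seal) yields O(quarantine_protocol).
Premise 6, O(authorize_statement → ¬quarantine_protocol), contraposes to O(quarantine_protocol → ¬authorize_statement); with O(quarantine_protocol) we get O(¬authorize_statement).
From O(¬authorize_statement) and premise 4, O(¬authorize_statement → ¬update_permit), we obtain O(¬update_permit).
The contrapositive of premise 7 (O(¬record_appeal → update_permit)) is O(¬update_permit → record_appeal), and O(¬update_permit) is already established, so O(record_appeal).
However, premise 1 gives O(¬record_appeal).
We now have both O(record_appeal) and O(¬record_appeal) — record_appeal is simultaneously obligatory and forbidden, violating the D-axiom.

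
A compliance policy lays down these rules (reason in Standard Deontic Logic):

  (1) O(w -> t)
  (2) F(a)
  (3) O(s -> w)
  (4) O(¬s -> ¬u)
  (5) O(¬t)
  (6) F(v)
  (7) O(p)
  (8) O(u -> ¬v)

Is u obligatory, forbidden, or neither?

Premise 5 gives O(¬t).
Premise 1 is O(w -> t); contrapositively O(¬t -> ¬w). Since O(¬t) holds, K gives O(¬w).
The contrapositive of premise 3 (O(s -> w)) is O(¬w -> ¬s), and O(¬w) is already established, so O(¬s).
Premise 4 is O(¬s -> ¬u); since O(¬s), deontic closure gives O(¬u).
Premises 2, 6, 7, 8 do not contribute to this derivation.
Thus O(¬u), which is F(u): u is forbidden.

Forbidden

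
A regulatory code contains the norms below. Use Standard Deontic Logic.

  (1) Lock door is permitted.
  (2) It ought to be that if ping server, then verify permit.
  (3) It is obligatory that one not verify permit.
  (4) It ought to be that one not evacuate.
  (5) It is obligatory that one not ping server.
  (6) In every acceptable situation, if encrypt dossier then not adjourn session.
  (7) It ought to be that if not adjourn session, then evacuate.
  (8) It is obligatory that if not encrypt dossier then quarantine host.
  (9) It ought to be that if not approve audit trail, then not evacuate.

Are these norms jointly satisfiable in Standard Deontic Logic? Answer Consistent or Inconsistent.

Premise 2 is O(ping_server → verify_permit), but O(ping_server) is not derivable from the premises, so it does not yield O(verify_permit).
So O(verify_permit) is not derivable, and the apparent clash with O(¬verify_permit) does not arise.
A world satisfying every obligation exists (e.g. adjourn_session=true, approve_audit_trail=false, encrypt_dossier=false, evacuate=false, lock_door=false, ping_server=false, quarantine_host=true, verify_permit=false); no atom is both obligatory and forbidden, so the set is consistent.

Consistent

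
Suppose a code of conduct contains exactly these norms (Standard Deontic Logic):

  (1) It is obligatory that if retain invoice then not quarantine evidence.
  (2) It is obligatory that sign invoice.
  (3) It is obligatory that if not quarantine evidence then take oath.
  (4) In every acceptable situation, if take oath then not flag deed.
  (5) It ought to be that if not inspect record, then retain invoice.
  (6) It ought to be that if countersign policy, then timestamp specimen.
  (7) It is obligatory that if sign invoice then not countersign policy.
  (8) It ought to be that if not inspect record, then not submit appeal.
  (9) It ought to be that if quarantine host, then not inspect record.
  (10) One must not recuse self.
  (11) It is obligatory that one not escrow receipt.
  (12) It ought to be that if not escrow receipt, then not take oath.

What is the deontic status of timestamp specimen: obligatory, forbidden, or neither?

Neither

Premise 6 is O(countersign_policy → timestamp_specimen), but O(countersign_policy) is not derivable from the premises, so it does not yield O(timestamp_specimen).
No premise or chain of K-axiom applications forces O(timestamp_specimen), and none forces O(¬timestamp_specimen). So timestamp_specimen is neither obligatory nor forbidden under these norms.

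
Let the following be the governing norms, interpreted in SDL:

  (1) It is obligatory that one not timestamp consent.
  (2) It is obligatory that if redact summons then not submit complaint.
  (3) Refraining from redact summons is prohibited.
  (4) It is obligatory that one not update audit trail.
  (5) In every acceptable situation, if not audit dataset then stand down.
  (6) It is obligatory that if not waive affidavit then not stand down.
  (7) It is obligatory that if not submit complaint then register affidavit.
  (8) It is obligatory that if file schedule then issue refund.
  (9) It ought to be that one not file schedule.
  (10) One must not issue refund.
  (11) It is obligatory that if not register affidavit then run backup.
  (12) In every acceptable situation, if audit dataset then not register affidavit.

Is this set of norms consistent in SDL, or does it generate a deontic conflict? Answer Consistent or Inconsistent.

Consistent

Premise 8 is O(file_schedule → issue_refund), but O(file_schedule) is not derivable from the premises, so it does not yield O(issue_refund).
So O(issue_refund) is not derivable, and the apparent clash with O(¬issue_refund) does not arise.
A world satisfying every obligation exists (e.g. audit_dataset=false, file_schedule=false, issue_refund=false, redact_summons=true, register_affidavit=true, run_backup=false, stand_down=true, submit_complaint=false, timestamp_consent=false, update_audit_trail=false, waive_affidavit=true); no atom is both obligatory and forbidden, so the set is consistent.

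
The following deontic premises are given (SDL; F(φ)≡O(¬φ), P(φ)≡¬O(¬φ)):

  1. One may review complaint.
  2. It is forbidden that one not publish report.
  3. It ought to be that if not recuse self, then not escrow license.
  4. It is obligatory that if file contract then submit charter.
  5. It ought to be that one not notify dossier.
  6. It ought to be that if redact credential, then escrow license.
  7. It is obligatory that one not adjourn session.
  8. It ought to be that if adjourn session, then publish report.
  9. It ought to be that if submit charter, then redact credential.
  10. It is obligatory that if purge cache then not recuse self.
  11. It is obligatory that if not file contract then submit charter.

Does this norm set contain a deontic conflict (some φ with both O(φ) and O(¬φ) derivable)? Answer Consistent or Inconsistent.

Premise 8 is O(adjourn_session → publish_report); even if O(publish_report) held, inferring O(adjourn_session) would be affirming the consequent — invalid.
So O(adjourn_session) is not derivable, and the apparent clash with O(¬adjourn_session) does not arise.
A world satisfying every obligation exists (e.g. adjourn_session=false, escrow_license=true, file_contract=false, notify_dossier=false, publish_report=true, purge_cache=false, recuse_self=true, redact_credential=true, review_complaint=false, submit_charter=true); no atom is both obligatory and forbidden, so the set is consistent.

Consistent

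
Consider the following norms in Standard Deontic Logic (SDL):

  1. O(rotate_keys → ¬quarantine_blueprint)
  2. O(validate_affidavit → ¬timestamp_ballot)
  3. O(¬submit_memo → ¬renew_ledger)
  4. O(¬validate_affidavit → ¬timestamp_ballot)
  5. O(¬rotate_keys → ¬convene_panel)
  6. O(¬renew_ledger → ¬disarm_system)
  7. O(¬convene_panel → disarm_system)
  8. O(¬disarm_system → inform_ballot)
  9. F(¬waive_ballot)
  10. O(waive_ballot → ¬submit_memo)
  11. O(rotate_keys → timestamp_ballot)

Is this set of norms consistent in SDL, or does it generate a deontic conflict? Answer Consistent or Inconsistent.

Premises 4 and 2 cover both cases: O(¬validate_affidavit → ¬timestamp_ballot) and O(validate_affidavit → ¬timestamp_ballot). Since ¬validate_affidavit ∨ validate_affidavit is a tautology, O(¬timestamp_ballot) follows.
The contrapositive of premise 11 (O(rotate_keys → timestamp_ballot)) is O(¬timestamp_ballot → ¬rotate_keys), and O(¬timestamp_ballot) is already established, so O(¬rotate_keys).
Applying K to premise 5 (O(¬rotate_keys → ¬convene_panel)) and O(¬rotate_keys) yields O(¬convene_panel).
Applying K to premise 7 (O(¬convene_panel → disarm_system)) and O(¬convene_panel) yields O(disarm_system).
Premise 6 is O(¬renew_ledger → ¬disarm_system); contrapositively O(disarm_system → renew_ledger). Since O(disarm_system) holds, K gives O(renew_ledger).
Premise 3 is O(¬submit_memo → ¬renew_ledger); contrapositively O(renew_ledger → submit_memo). Since O(renew_ledger) holds, K gives O(submit_memo).
Premise 10 is O(waive_ballot → ¬submit_memo); contrapositively O(submit_memo → ¬waive_ballot). Since O(submit_memo) holds, K gives O(¬waive_ballot).
However, F(¬waive_ballot) at premise 9 amounts to O(waive_ballot).
We now have both O(¬waive_ballot) and O(waive_ballot) — waive_ballot is simultaneously obligatory and forbidden, violating the D-axiom.

Inconsistent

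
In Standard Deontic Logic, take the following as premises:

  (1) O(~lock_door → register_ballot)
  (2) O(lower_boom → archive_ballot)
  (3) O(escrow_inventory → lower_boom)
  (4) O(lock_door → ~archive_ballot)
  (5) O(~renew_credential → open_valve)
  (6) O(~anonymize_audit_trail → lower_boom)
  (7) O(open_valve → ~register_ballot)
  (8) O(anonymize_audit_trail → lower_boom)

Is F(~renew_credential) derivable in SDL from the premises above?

Yes

By case analysis on anonymize_audit_trail: premise 8 gives O(anonymize_audit_trail → lower_boom) and premise 6 gives O(~anonymize_audit_trail → lower_boom), so O(lower_boom) either way.
Applying K to premise 2 (O(lower_boom → archive_ballot)) and O(lower_boom) yields O(archive_ballot).
Premise 4 is O(lock_door → ~archive_ballot); contrapositively O(archive_ballot → ~lock_door). Since O(archive_ballot) holds, K gives O(~lock_door).
From O(~lock_door) and premise 1, O(~lock_door → register_ballot), we obtain O(register_ballot).
Premise 7 is O(open_valve → ~register_ballot); contrapositively O(register_ballot → ~open_valve). Since O(register_ballot) holds, K gives O(~open_valve).
The contrapositive of premise 5 (O(~renew_credential → open_valve)) is O(~open_valve → renew_credential), and O(~open_valve) is already established, so O(renew_credential).
Premise 3 does not contribute to this derivation.
So O(renew_credential) holds, i.e. F(~renew_credential). The claim follows.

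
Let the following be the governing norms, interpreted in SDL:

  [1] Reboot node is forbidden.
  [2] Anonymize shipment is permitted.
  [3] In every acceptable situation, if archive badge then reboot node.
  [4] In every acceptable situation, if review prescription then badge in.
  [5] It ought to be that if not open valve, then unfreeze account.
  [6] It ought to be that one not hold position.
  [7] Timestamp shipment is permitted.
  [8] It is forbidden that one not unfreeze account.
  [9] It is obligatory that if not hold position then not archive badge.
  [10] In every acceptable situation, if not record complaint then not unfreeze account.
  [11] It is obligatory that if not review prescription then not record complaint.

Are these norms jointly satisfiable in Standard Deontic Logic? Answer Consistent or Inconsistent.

Premise 3 is O(archive_badge → reboot_node), but O(archive_badge) is not derivable from the premises, so it does not yield O(reboot_node).
So O(reboot_node) is not derivable, and the apparent clash with O(¬reboot_node) does not arise.
A world satisfying every obligation exists (e.g. anonymize_shipment=false, archive_badge=false, badge_in=true, hold_position=false, open_valve=false, reboot_node=false, record_complaint=true, review_prescription=true, timestamp_shipment=false, unfreeze_account=true); no atom is both obligatory and forbidden, so the set is consistent.

Consistent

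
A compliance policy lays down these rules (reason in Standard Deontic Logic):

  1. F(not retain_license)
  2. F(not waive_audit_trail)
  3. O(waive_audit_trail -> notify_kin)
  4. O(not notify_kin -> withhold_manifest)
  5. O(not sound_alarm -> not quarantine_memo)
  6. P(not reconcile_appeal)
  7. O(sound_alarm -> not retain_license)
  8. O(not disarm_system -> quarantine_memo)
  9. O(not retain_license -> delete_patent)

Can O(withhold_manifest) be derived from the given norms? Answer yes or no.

No

Premise 4 is O(not notify_kin -> withhold_manifest), but O(not notify_kin) is not derivable from the premises, so it does not yield O(withhold_manifest).
No other premise forces O(withhold_manifest). An ideal world satisfying every premise can still have withhold_manifest false, so O(withhold_manifest) is not derivable.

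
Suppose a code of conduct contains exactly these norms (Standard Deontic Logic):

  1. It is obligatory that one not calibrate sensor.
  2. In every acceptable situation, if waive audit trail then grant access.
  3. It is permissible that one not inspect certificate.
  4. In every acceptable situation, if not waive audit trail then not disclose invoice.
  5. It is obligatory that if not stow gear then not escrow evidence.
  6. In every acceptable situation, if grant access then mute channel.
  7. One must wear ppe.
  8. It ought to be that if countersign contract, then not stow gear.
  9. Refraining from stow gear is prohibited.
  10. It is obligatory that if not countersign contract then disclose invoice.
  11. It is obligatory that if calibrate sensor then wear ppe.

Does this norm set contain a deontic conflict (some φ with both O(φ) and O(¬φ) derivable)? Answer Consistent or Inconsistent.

Premise 11 is O(calibrate_sensor → wear_ppe); even if O(wear_ppe) held, inferring O(calibrate_sensor) would be affirming the consequent — invalid.
So O(calibrate_sensor) is not derivable, and the apparent clash with O(¬calibrate_sensor) does not arise.
A world satisfying every obligation exists (e.g. calibrate_sensor=false, countersign_contract=false, disclose_invoice=true, escrow_evidence=false, grant_access=true, inspect_certificate=false, mute_channel=true, stow_gear=true, waive_audit_trail=true, wear_ppe=true); no atom is both obligatory and forbidden, so the set is consistent.

Consistent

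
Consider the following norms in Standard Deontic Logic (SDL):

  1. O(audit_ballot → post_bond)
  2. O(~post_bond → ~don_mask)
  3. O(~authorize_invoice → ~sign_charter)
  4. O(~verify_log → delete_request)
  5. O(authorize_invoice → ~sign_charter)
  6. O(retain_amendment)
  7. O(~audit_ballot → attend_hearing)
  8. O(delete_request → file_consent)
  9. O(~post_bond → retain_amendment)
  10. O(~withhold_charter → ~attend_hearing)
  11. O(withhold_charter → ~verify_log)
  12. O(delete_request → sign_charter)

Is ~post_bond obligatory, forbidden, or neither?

Premises 3 and 5 are O(~authorize_invoice → ~sign_charter) and O(authorize_invoice → ~sign_charter); every ideal world satisfies ~authorize_invoice or authorize_invoice, so in either case ~sign_charter holds — hence O(~sign_charter).
Premise 12, O(delete_request → sign_charter), contraposes to O(~sign_charter → ~delete_request); with O(~sign_charter) we get O(~delete_request).
Premise 4 is O(~verify_log → delete_request); contrapositively O(~delete_request → verify_log). Since O(~delete_request) holds, K gives O(verify_log).
Premise 11, O(withhold_charter → ~verify_log), contraposes to O(verify_log → ~withhold_charter); with O(verify_log) we get O(~withhold_charter).
With premise 10, O(~withhold_charter → ~attend_hearing), the K-axiom yields O(~attend_hearing).
Premise 7, O(~audit_ballot → attend_hearing), contraposes to O(~attend_hearing → audit_ballot); with O(~attend_hearing) we get O(audit_ballot).
Applying K to premise 1 (O(audit_ballot → post_bond)) and O(audit_ballot) yields O(post_bond).
Premises 2, 6, 8, 9 do not contribute to this derivation.
Thus O(post_bond), which is F(~post_bond): ~post_bond is forbidden.

Forbidden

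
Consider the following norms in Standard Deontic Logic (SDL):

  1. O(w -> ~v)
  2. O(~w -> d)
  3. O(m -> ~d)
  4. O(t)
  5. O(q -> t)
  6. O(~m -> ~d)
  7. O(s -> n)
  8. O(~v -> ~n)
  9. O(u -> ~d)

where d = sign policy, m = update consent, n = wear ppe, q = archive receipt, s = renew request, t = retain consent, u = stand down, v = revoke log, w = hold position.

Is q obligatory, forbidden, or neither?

Neither

Premise 5 is O(q -> t); even if O(t) held, inferring O(q) would be affirming the consequent — invalid.
No premise or chain of K-axiom applications forces O(q), and none forces O(~q). So q is neither obligatory nor forbidden under these norms.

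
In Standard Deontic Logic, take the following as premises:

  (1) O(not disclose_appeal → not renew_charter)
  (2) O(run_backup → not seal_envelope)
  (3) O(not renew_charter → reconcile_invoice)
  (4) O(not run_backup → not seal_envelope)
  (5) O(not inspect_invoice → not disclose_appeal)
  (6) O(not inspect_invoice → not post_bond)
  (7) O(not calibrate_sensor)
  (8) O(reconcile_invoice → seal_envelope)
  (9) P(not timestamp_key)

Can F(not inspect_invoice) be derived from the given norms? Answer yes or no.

Yes

By case analysis on not run_backup: premise 4 gives O(not run_backup → not seal_envelope) and premise 2 gives O(run_backup → not seal_envelope), so O(not seal_envelope) either way.
The contrapositive of premise 8 (O(reconcile_invoice → seal_envelope)) is O(not seal_envelope → not reconcile_invoice), and O(not seal_envelope) is already established, so O(not reconcile_invoice).
Premise 3, O(not renew_charter → reconcile_invoice), contraposes to O(not reconcile_invoice → renew_charter); with O(not reconcile_invoice) we get O(renew_charter).
The contrapositive of premise 1 (O(not disclose_appeal → not renew_charter)) is O(renew_charter → disclose_appeal), and O(renew_charter) is already established, so O(disclose_appeal).
The contrapositive of premise 5 (O(not inspect_invoice → not disclose_appeal)) is O(disclose_appeal → inspect_invoice), and O(disclose_appeal) is already established, so O(inspect_invoice).
Premises 6, 7, 9 do not contribute to this derivation.
So O(inspect_invoice) holds, i.e. F(not inspect_invoice). The claim follows.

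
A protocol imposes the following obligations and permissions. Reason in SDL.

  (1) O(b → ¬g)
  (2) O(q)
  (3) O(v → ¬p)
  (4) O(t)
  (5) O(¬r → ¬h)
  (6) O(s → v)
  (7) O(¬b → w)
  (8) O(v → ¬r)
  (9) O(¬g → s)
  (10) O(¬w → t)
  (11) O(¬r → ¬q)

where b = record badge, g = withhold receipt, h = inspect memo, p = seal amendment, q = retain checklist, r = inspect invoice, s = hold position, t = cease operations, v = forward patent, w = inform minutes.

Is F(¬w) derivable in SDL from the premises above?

Yes

Premise 2 states O(q) outright.
The contrapositive of premise 11 (O(¬r → ¬q)) is O(q → r), and O(q) is already established, so O(r).
Premise 8 is O(v → ¬r); contrapositively O(r → ¬v). Since O(r) holds, K gives O(¬v).
The contrapositive of premise 6 (O(s → v)) is O(¬v → ¬s), and O(¬v) is already established, so O(¬s).
Premise 9 is O(¬g → s); contrapositively O(¬s → g). Since O(¬s) holds, K gives O(g).
Premise 1, O(b → ¬g), contraposes to O(g → ¬b); with O(g) we get O(¬b).
Applying K to premise 7 (O(¬b → w)) and O(¬b) yields O(w).
Premises 3, 4, 5, 10 do not contribute to this derivation.
So O(w) holds, i.e. F(¬w). The claim follows.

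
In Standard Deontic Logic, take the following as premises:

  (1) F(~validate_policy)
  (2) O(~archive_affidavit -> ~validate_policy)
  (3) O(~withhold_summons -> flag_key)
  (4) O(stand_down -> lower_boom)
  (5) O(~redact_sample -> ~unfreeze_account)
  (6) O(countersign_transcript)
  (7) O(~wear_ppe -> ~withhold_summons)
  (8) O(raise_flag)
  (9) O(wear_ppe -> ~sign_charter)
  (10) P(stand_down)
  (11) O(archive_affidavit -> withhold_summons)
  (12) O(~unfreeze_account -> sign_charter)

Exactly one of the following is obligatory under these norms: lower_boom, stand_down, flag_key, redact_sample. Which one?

redact_sample

Premise 1, F(~validate_policy), is equivalent to O(validate_policy).
Premise 2, O(~archive_affidavit -> ~validate_policy), contraposes to O(validate_policy -> archive_affidavit); with O(validate_policy) we get O(archive_affidavit).
From O(archive_affidavit) and premise 11, O(archive_affidavit -> withhold_summons), we obtain O(withhold_summons).
Premise 7, O(~wear_ppe -> ~withhold_summons), contraposes to O(withhold_summons -> wear_ppe); with O(withhold_summons) we get O(wear_ppe).
Applying K to premise 9 (O(wear_ppe -> ~sign_charter)) and O(wear_ppe) yields O(~sign_charter).
Premise 12 is O(~unfreeze_account -> sign_charter); contrapositively O(~sign_charter -> unfreeze_account). Since O(~sign_charter) holds, K gives O(unfreeze_account).
Premise 5, O(~redact_sample -> ~unfreeze_account), contraposes to O(unfreeze_account -> redact_sample); with O(unfreeze_account) we get O(redact_sample).
So O(redact_sample) holds — redact_sample is obligatory. None of the other listed options is made obligatory by any chain of premises.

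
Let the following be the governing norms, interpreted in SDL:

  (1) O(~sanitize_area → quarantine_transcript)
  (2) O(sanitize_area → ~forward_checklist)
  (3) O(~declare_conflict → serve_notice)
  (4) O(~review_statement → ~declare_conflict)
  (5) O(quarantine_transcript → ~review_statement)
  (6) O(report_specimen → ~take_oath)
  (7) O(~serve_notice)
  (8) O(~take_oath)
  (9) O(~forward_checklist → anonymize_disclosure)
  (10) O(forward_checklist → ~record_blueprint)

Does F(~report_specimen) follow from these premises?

No

Premise 6 is O(report_specimen → ~take_oath); even if O(~take_oath) held, inferring O(report_specimen) would be affirming the consequent — invalid.
No other premise forces O(report_specimen). An ideal world satisfying every premise can still have ~report_specimen true, so F(~report_specimen) is not derivable.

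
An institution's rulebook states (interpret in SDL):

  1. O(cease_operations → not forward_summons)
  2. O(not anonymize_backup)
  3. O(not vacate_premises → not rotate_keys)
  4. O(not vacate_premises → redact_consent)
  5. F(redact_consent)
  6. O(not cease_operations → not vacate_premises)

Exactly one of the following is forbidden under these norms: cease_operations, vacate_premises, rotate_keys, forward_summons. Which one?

forward_summons

Premise 5, F(redact_consent), is equivalent to O(not redact_consent).
The contrapositive of premise 4 (O(not vacate_premises → redact_consent)) is O(not redact_consent → vacate_premises), and O(not redact_consent) is already established, so O(vacate_premises).
Premise 6 is O(not cease_operations → not vacate_premises); contrapositively O(vacate_premises → cease_operations). Since O(vacate_premises) holds, K gives O(cease_operations).
Premise 1 is O(cease_operations → not forward_summons); since O(cease_operations), deontic closure gives O(not forward_summons).
So O(not forward_summons) holds, i.e. forward_summons is forbidden. None of the other listed options is forbidden under the premises.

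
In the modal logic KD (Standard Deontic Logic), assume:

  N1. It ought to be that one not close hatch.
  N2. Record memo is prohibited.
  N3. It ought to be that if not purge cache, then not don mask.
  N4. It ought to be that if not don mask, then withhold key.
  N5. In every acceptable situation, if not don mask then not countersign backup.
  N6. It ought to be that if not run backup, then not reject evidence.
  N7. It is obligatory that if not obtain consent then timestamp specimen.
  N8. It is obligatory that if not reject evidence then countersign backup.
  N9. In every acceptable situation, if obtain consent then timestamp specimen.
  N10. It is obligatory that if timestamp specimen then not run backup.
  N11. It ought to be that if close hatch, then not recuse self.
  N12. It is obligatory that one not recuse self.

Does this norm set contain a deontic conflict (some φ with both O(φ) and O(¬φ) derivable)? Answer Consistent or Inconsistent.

Consistent

Premise 11 is O(close_hatch → ¬recuse_self); even if O(¬recuse_self) held, inferring O(close_hatch) would be affirming the consequent — invalid.
So O(close_hatch) is not derivable, and the apparent clash with O(¬close_hatch) does not arise.
A world satisfying every obligation exists (e.g. close_hatch=false, countersign_backup=true, don_mask=true, obtain_consent=false, purge_cache=true, record_memo=false, recuse_self=false, reject_evidence=false, run_backup=false, timestamp_specimen=true, withhold_key=false); no atom is both obligatory and forbidden, so the set is consistent.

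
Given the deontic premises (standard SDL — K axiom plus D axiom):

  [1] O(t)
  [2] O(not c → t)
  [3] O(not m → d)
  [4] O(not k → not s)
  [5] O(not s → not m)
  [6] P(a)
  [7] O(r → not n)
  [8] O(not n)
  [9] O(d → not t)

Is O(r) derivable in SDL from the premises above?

Premise 7 is O(r → not n); even if O(not n) held, inferring O(r) would be affirming the consequent — invalid.
No other premise forces O(r). An ideal world satisfying every premise can still have r false, so O(r) is not derivable.

No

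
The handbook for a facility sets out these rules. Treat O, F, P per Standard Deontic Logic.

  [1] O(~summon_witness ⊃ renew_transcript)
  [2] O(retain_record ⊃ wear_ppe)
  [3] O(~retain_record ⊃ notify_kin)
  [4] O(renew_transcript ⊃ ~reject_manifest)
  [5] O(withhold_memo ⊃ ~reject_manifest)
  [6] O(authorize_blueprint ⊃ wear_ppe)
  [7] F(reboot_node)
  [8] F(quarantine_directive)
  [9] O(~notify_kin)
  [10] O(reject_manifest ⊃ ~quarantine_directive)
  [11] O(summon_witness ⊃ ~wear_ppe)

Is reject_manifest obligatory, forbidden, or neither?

Forbidden

Premise 9 gives O(~notify_kin).
Premise 3, O(~retain_record ⊃ notify_kin), contraposes to O(~notify_kin ⊃ retain_record); with O(~notify_kin) we get O(retain_record).
From O(retain_record) and premise 2, O(retain_record ⊃ wear_ppe), we obtain O(wear_ppe).
Premise 11, O(summon_witness ⊃ ~wear_ppe), contraposes to O(wear_ppe ⊃ ~summon_witness); with O(wear_ppe) we get O(~summon_witness).
Applying K to premise 1 (O(~summon_witness ⊃ renew_transcript)) and O(~summon_witness) yields O(renew_transcript).
Applying K to premise 4 (O(renew_transcript ⊃ ~reject_manifest)) and O(renew_transcript) yields O(~reject_manifest).
Premises 5, 6, 7, 8, 10 do not contribute to this derivation.
Thus O(~reject_manifest), which is F(reject_manifest): reject_manifest is forbidden.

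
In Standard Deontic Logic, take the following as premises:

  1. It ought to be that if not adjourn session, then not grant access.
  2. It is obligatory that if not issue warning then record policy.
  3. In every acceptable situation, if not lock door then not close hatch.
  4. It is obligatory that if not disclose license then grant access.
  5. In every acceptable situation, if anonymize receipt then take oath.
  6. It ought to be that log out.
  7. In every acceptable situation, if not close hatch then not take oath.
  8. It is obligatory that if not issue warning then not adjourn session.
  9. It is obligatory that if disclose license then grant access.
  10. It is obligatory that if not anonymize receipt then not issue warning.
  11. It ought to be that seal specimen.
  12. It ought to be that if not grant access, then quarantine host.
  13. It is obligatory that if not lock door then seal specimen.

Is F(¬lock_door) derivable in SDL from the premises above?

Premises 4 and 9 cover both cases: O(¬disclose_license → grant_access) and O(disclose_license → grant_access). Since ¬disclose_license ∨ disclose_license is a tautology, O(grant_access) follows.
Premise 1, O(¬adjourn_session → ¬grant_access), contraposes to O(grant_access → adjourn_session); with O(grant_access) we get O(adjourn_session).
Premise 8 is O(¬issue_warning → ¬adjourn_session); contrapositively O(adjourn_session → issue_warning). Since O(adjourn_session) holds, K gives O(issue_warning).
Premise 10, O(¬anonymize_receipt → ¬issue_warning), contraposes to O(issue_warning → anonymize_receipt); with O(issue_warning) we get O(anonymize_receipt).
Premise 5 is O(anonymize_receipt → take_oath); since O(anonymize_receipt), deontic closure gives O(take_oath).
Premise 7 is O(¬close_hatch → ¬take_oath); contrapositively O(take_oath → close_hatch). Since O(take_oath) holds, K gives O(close_hatch).
Premise 3 is O(¬lock_door → ¬close_hatch); contrapositively O(close_hatch → lock_door). Since O(close_hatch) holds, K gives O(lock_door).
Premises 2, 6, 11, 12, 13 do not contribute to this derivation.
So O(lock_door) holds, i.e. F(¬lock_door). The claim follows.

Yes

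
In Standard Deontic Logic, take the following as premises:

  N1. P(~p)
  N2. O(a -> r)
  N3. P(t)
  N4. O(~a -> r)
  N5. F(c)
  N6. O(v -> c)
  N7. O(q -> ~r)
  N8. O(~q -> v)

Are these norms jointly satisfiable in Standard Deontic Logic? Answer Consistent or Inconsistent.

Inconsistent

Premises 4 and 2 cover both cases: O(~a -> r) and O(a -> r). Since ~a ∨ a is a tautology, O(r) follows.
The contrapositive of premise 7 (O(q -> ~r)) is O(r -> ~q), and O(r) is already established, so O(~q).
From O(~q) and premise 8, O(~q -> v), we obtain O(v).
Premise 6 is O(v -> c); since O(v), deontic closure gives O(c).
But premise 5, F(c), means O(~c).
We now have both O(c) and O(~c) — c is simultaneously obligatory and forbidden, violating the D-axiom.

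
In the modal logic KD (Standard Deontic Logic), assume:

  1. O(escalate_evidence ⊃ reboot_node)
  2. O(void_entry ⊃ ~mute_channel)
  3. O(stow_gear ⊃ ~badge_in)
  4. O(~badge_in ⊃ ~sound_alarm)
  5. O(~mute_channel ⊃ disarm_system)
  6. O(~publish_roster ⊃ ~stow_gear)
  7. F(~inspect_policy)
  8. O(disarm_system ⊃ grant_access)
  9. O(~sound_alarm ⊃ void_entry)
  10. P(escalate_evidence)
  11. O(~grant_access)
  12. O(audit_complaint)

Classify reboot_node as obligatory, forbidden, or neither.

Neither

Premise 1 is O(escalate_evidence ⊃ reboot_node), but O(escalate_evidence) is not derivable from the premises (the permission P(escalate_evidence) asserts only ~O(~escalate_evidence), not O(escalate_evidence)), so it does not yield O(reboot_node).
No premise or chain of K-axiom applications forces O(reboot_node), and none forces O(~reboot_node). So reboot_node is neither obligatory nor forbidden under these norms.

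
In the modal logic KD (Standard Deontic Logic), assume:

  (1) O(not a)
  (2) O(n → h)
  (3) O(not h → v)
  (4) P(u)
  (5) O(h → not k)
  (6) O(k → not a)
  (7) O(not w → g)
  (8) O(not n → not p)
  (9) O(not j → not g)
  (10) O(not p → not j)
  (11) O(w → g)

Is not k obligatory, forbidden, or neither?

Obligatory

Premises 7 and 11 are O(not w → g) and O(w → g); every ideal world satisfies not w or w, so in either case g holds — hence O(g).
Premise 9 is O(not j → not g); contrapositively O(g → j). Since O(g) holds, K gives O(j).
Premise 10, O(not p → not j), contraposes to O(j → p); with O(j) we get O(p).
The contrapositive of premise 8 (O(not n → not p)) is O(p → n), and O(p) is already established, so O(n).
With premise 2, O(n → h), the K-axiom yields O(h).
Applying K to premise 5 (O(h → not k)) and O(h) yields O(not k).
Premises 1, 3, 4, 6 do not contribute to this derivation.
Hence not k is obligatory.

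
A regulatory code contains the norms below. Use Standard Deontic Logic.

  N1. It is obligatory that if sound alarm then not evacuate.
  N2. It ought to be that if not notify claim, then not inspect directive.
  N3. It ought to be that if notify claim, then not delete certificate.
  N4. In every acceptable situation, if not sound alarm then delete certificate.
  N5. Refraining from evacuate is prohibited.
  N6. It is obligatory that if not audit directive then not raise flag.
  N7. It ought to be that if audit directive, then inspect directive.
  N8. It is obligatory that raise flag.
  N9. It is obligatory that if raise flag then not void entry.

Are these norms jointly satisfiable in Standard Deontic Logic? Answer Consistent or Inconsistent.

Premise 5 is F(¬evacuate), i.e. O(evacuate).
The contrapositive of premise 1 (O(sound_alarm → ¬evacuate)) is O(evacuate → ¬sound_alarm), and O(evacuate) is already established, so O(¬sound_alarm).
With premise 4, O(¬sound_alarm → delete_certificate), the K-axiom yields O(delete_certificate).
Premise 3, O(notify_claim → ¬delete_certificate), contraposes to O(delete_certificate → ¬notify_claim); with O(delete_certificate) we get O(¬notify_claim).
Applying K to premise 2 (O(¬notify_claim → ¬inspect_directive)) and O(¬notify_claim) yields O(¬inspect_directive).
Premise 7 is O(audit_directive → inspect_directive); contrapositively O(¬inspect_directive → ¬audit_directive). Since O(¬inspect_directive) holds, K gives O(¬audit_directive).
With premise 6, O(¬audit_directive → ¬raise_flag), the K-axiom yields O(¬raise_flag).
However, premise 8 gives O(raise_flag).
We now have both O(¬raise_flag) and O(raise_flag) — raise_flag is simultaneously obligatory and forbidden, violating the D-axiom.

Inconsistent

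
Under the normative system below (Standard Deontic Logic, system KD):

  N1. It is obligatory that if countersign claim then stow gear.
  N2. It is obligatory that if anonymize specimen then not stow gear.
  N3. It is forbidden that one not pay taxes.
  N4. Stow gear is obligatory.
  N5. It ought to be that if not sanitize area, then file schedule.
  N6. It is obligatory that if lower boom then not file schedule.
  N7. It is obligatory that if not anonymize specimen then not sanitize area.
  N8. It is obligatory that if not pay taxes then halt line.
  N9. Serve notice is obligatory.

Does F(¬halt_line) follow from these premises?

No

Premise 8 is O(¬pay_taxes → halt_line), but O(¬pay_taxes) is not derivable from the premises, so it does not yield O(halt_line).
No other premise forces O(halt_line). An ideal world satisfying every premise can still have ¬halt_line true, so F(¬halt_line) is not derivable.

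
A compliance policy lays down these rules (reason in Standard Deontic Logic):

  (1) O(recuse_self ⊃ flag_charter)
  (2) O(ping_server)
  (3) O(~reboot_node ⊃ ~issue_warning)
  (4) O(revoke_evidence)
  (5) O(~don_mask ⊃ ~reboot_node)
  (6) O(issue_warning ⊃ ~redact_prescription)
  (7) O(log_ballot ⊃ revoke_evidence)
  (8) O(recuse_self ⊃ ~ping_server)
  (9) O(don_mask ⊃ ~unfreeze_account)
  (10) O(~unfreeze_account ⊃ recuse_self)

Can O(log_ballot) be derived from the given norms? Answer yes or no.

No

Premise 7 is O(log_ballot ⊃ revoke_evidence); even if O(revoke_evidence) held, inferring O(log_ballot) would be affirming the consequent — invalid.
No other premise forces O(log_ballot). An ideal world satisfying every premise can still have log_ballot false, so O(log_ballot) is not derivable.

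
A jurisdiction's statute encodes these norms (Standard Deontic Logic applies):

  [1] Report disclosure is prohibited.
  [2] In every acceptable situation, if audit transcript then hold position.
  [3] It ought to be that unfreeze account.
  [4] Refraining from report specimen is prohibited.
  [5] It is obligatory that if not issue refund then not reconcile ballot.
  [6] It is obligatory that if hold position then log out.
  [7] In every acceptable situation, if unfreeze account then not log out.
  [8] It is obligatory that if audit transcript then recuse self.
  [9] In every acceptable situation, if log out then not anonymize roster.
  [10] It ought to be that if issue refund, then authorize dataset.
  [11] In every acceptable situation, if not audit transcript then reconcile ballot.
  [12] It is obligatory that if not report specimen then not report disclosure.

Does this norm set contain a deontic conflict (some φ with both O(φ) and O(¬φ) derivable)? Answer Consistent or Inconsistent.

Consistent

Premise 12 is O(¬report_specimen → ¬report_disclosure); even if O(¬report_disclosure) held, inferring O(¬report_specimen) would be affirming the consequent — invalid.
So O(¬report_specimen) is not derivable, and the apparent clash with O(report_specimen) does not arise.
A world satisfying every obligation exists (e.g. anonymize_roster=false, audit_transcript=false, authorize_dataset=true, hold_position=false, issue_refund=true, log_out=false, reconcile_ballot=true, recuse_self=false, report_disclosure=false, report_specimen=true, unfreeze_account=true); no atom is both obligatory and forbidden, so the set is consistent.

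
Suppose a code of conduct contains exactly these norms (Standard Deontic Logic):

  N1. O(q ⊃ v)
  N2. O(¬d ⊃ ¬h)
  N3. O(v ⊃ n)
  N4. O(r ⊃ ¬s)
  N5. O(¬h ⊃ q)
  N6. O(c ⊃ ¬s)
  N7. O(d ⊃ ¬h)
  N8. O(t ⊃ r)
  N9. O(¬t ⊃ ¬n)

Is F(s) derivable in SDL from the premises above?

Premises 2 and 7 are O(¬d ⊃ ¬h) and O(d ⊃ ¬h); every ideal world satisfies ¬d or d, so in either case ¬h holds — hence O(¬h).
From O(¬h) and premise 5, O(¬h ⊃ q), we obtain O(q).
Applying K to premise 1 (O(q ⊃ v)) and O(q) yields O(v).
From O(v) and premise 3, O(v ⊃ n), we obtain O(n).
Premise 9, O(¬t ⊃ ¬n), contraposes to O(n ⊃ t); with O(n) we get O(t).
From O(t) and premise 8, O(t ⊃ r), we obtain O(r).
Premise 4 is O(r ⊃ ¬s); since O(r), deontic closure gives O(¬s).
Premise 6 does not contribute to this derivation.
So O(¬s) holds, i.e. F(s). The claim follows.

Yes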